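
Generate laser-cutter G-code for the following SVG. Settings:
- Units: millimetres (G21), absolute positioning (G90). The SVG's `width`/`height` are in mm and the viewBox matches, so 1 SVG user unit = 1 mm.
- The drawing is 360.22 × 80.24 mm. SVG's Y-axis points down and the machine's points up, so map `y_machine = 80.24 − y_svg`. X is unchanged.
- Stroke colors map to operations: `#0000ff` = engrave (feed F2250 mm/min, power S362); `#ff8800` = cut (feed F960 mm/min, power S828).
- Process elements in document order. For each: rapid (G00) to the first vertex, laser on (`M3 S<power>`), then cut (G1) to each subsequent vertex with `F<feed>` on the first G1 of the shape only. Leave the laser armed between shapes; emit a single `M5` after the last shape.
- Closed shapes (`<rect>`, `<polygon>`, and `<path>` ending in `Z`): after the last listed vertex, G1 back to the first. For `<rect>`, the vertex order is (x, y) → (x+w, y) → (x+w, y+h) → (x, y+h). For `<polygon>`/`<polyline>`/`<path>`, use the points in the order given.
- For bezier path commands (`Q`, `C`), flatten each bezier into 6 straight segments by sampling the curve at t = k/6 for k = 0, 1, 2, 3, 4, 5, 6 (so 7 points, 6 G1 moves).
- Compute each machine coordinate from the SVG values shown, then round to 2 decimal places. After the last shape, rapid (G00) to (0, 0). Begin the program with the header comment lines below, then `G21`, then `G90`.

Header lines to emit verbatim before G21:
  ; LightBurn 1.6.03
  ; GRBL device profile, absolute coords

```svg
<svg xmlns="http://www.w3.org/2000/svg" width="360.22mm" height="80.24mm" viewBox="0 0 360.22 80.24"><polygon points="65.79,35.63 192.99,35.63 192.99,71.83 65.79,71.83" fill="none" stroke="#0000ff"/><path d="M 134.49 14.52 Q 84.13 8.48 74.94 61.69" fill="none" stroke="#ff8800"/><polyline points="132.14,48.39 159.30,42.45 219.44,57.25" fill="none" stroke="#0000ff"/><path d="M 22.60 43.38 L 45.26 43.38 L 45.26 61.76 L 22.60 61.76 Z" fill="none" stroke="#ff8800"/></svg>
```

viewBox `0 0 360.22 80.24` with mm width/height → 1 unit = 1 mm. Flip: y_m = 80.24 − y_svg.

**Shape 1** — `<polygon>` rectangle, stroke `#0000ff` → engrave (S362, F2250). Machine vertices: (65.79,44.61) → (192.99,44.61) → (192.99,8.41) → (65.79,8.41) → (65.79,44.61). Closed: final G1 returns to the first vertex.

**Shape 2** — `<path>` quadratic bezier, stroke `#ff8800` → cut (S828, F960). Control points (SVG): P0=(134.49,14.52), P1=(84.13,8.48), P2=(74.94,61.69); sampled at t=k/6. Machine vertices: (134.49,65.72) → (118.85,66.09) → (105.49,63.16) → (94.42,56.95) → (85.64,47.44) → (79.15,34.64) → (74.94,18.55). Open path.

**Shape 3** — `<polyline>` open polyline, stroke `#0000ff` → engrave (S362, F2250). Machine vertices: (132.14,31.85) → (159.30,37.79) → (219.44,22.99). Open path.

**Shape 4** — `<path>` rectangle, stroke `#ff8800` → cut (S828, F960). Machine vertices: (22.60,36.86) → (45.26,36.86) → (45.26,18.48) → (22.60,18.48) → (22.60,36.86). Closed: final G1 returns to the first vertex.

; LightBurn 1.6.03
; GRBL device profile, absolute coords
G21
G90
G00 X65.79 Y44.61
M3 S362
G1 X192.99 Y44.61 F2250
G1 X192.99 Y8.41
G1 X65.79 Y8.41
G1 X65.79 Y44.61
G00 X134.49 Y65.72
M3 S828
G1 X118.85 Y66.09 F960
G1 X105.49 Y63.16
G1 X94.42 Y56.95
G1 X85.64 Y47.44
G1 X79.15 Y34.64
G1 X74.94 Y18.55
G00 X132.14 Y31.85
M3 S362
G1 X159.30 Y37.79 F2250
G1 X219.44 Y22.99
G00 X22.60 Y36.86
M3 S828
G1 X45.26 Y36.86 F960
G1 X45.26 Y18.48
G1 X22.60 Y18.48
G1 X22.60 Y36.86
M5
G00 X0.00 Y0.00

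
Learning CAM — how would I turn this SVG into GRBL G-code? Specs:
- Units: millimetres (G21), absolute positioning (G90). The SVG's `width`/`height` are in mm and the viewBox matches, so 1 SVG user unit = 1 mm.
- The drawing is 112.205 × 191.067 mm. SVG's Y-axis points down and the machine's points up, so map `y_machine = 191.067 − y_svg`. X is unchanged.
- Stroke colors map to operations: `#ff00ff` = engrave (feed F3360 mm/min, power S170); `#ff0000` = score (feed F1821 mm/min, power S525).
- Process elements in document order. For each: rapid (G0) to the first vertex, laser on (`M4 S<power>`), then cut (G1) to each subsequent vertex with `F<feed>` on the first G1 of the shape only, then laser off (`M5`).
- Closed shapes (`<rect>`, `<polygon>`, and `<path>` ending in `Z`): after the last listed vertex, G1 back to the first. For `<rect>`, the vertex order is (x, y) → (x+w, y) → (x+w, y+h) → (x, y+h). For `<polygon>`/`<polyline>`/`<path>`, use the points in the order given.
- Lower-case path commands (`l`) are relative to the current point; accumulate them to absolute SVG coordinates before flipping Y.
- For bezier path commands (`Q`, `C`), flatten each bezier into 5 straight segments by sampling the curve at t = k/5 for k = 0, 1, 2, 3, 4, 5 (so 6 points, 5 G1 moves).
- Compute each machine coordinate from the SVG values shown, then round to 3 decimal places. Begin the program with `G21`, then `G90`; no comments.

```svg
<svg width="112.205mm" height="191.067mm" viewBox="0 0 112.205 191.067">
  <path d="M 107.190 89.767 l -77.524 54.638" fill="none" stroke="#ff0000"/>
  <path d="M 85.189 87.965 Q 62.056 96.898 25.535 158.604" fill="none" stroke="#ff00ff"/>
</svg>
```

1 u = 1 mm; y_m = 191.067 − y.

[1] `<path>` line segment, #ff0000→score S525 F1821: (107.190,101.300) → (29.666,46.662)

[2] `<path>` quadratic bezier, #ff00ff→engrave S170 F3360: (85.189,103.102) → (75.400,97.418) → (64.541,87.512) → (52.610,73.384) → (39.608,55.034) → (25.535,32.463)

G21
G90
G0 X107.190 Y101.300
M4 S525
G1 X29.666 Y46.662 F1821
M5
G0 X85.189 Y103.102
M4 S170
G1 X75.400 Y97.418 F3360
G1 X64.541 Y87.512
G1 X52.610 Y73.384
G1 X39.608 Y55.034
G1 X25.535 Y32.463
M5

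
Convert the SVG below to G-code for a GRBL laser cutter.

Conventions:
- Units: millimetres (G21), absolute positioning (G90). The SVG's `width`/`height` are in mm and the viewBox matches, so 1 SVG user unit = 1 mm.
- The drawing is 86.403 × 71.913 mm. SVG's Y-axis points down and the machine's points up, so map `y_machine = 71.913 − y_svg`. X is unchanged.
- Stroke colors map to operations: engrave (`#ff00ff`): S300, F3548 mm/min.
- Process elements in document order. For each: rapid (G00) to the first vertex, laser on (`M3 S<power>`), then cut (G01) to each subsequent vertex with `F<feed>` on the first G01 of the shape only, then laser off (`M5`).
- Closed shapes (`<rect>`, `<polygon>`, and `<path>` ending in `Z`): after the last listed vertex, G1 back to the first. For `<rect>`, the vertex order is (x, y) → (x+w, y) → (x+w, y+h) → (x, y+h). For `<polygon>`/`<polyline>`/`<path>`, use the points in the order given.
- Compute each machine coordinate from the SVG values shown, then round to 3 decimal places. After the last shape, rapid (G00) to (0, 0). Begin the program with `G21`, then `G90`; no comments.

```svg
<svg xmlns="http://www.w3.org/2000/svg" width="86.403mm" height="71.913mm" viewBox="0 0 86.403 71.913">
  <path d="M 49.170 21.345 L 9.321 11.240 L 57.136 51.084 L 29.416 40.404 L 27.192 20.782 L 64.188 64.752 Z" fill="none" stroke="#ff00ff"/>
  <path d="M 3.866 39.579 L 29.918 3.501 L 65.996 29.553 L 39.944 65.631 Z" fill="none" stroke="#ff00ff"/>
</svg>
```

viewBox `0 0 86.403 71.913` with mm width/height → 1 unit = 1 mm. Flip: y_m = 71.913 − y_svg.

**Shape 1** — `<path>` closed polygon, stroke `#ff00ff` → engrave (S300, F3548). Machine vertices: (49.170,50.568) → (9.321,60.673) → (57.136,20.829) → (29.416,31.509) → (27.192,51.131) → (64.188,7.161) → (49.170,50.568). Closed: final G1 returns to the first vertex.

**Shape 2** — `<path>` regular polygon, stroke `#ff00ff` → engrave (S300, F3548). Machine vertices: (3.866,32.334) → (29.918,68.412) → (65.996,42.360) → (39.944,6.282) → (3.866,32.334). Closed: final G1 returns to the first vertex.

G21
G90
G00 X49.170 Y50.568
M3 S300
G01 X9.321 Y60.673 F3548
G01 X57.136 Y20.829
G01 X29.416 Y31.509
G01 X27.192 Y51.131
G01 X64.188 Y7.161
G01 X49.170 Y50.568
M5
G00 X3.866 Y32.334
M3 S300
G01 X29.918 Y68.412 F3548
G01 X65.996 Y42.360
G01 X39.944 Y6.282
G01 X3.866 Y32.334
M5
G00 X0.000 Y0.000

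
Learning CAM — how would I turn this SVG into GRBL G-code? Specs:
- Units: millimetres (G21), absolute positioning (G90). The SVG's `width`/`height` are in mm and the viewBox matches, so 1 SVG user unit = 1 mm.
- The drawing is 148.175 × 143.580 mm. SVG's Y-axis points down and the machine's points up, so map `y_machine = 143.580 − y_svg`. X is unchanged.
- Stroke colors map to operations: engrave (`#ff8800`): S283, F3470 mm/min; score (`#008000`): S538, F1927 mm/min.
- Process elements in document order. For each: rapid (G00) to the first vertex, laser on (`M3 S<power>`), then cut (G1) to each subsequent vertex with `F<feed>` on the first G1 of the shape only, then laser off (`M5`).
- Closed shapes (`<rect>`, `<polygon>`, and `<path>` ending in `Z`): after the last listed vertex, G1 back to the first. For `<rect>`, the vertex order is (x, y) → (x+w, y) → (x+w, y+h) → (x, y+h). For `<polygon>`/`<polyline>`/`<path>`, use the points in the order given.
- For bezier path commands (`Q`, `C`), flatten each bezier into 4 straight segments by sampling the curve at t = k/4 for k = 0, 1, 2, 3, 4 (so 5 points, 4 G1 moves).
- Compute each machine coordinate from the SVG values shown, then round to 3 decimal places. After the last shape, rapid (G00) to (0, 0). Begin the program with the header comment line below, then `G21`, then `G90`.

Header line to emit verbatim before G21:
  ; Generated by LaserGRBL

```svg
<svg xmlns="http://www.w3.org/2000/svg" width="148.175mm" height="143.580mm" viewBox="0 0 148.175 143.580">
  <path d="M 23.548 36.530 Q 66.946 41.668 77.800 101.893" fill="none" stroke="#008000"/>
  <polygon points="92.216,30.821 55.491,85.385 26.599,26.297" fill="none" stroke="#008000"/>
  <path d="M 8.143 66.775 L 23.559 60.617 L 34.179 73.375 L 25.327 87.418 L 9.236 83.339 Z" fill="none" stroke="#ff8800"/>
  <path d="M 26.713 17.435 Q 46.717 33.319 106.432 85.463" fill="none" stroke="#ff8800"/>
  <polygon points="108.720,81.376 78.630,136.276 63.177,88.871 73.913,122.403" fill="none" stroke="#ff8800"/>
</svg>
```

viewBox `0 0 148.175 143.580` with mm width/height → 1 unit = 1 mm. Flip: y_m = 143.580 − y_svg.

**Shape 1** — `<path>` quadratic bezier, stroke `#008000` → score (S538, F1927). Control points (SVG): P0=(23.548,36.530), P1=(66.946,41.668), P2=(77.800,101.893); sampled at t=k/4. Machine vertices: (23.548,107.050) → (43.213,101.038) → (58.810,88.140) → (70.339,68.357) → (77.800,41.687). Open path.

**Shape 2** — `<polygon>` regular polygon, stroke `#008000` → score (S538, F1927). Machine vertices: (92.216,112.759) → (55.491,58.195) → (26.599,117.283) → (92.216,112.759). Closed: final G1 returns to the first vertex.

**Shape 3** — `<path>` regular polygon, stroke `#ff8800` → engrave (S283, F3470). Machine vertices: (8.143,76.805) → (23.559,82.963) → (34.179,70.205) → (25.327,56.162) → (9.236,60.241) → (8.143,76.805). Closed: final G1 returns to the first vertex.

**Shape 4** — `<path>` quadratic bezier, stroke `#ff8800` → engrave (S283, F3470). Control points (SVG): P0=(26.713,17.435), P1=(46.717,33.319), P2=(106.432,85.463); sampled at t=k/4. Machine vertices: (26.713,126.145) → (39.197,115.937) → (56.645,101.196) → (79.056,81.923) → (106.432,58.117). Open path.

**Shape 5** — `<polygon>` closed polygon, stroke `#ff8800` → engrave (S283, F3470). Machine vertices: (108.720,62.204) → (78.630,7.304) → (63.177,54.709) → (73.913,21.177) → (108.720,62.204). Closed: final G1 returns to the first vertex.

; Generated by LaserGRBL
G21
G90
G00 X23.548 Y107.050
M3 S538
G1 X43.213 Y101.038 F1927
G1 X58.810 Y88.140
G1 X70.339 Y68.357
G1 X77.800 Y41.687
M5
G00 X92.216 Y112.759
M3 S538
G1 X55.491 Y58.195 F1927
G1 X26.599 Y117.283
G1 X92.216 Y112.759
M5
G00 X8.143 Y76.805
M3 S283
G1 X23.559 Y82.963 F3470
G1 X34.179 Y70.205
G1 X25.327 Y56.162
G1 X9.236 Y60.241
G1 X8.143 Y76.805
M5
G00 X26.713 Y126.145
M3 S283
G1 X39.197 Y115.937 F3470
G1 X56.645 Y101.196
G1 X79.056 Y81.923
G1 X106.432 Y58.117
M5
G00 X108.720 Y62.204
M3 S283
G1 X78.630 Y7.304 F3470
G1 X63.177 Y54.709
G1 X73.913 Y21.177
G1 X108.720 Y62.204
M5
G00 X0.000 Y0.000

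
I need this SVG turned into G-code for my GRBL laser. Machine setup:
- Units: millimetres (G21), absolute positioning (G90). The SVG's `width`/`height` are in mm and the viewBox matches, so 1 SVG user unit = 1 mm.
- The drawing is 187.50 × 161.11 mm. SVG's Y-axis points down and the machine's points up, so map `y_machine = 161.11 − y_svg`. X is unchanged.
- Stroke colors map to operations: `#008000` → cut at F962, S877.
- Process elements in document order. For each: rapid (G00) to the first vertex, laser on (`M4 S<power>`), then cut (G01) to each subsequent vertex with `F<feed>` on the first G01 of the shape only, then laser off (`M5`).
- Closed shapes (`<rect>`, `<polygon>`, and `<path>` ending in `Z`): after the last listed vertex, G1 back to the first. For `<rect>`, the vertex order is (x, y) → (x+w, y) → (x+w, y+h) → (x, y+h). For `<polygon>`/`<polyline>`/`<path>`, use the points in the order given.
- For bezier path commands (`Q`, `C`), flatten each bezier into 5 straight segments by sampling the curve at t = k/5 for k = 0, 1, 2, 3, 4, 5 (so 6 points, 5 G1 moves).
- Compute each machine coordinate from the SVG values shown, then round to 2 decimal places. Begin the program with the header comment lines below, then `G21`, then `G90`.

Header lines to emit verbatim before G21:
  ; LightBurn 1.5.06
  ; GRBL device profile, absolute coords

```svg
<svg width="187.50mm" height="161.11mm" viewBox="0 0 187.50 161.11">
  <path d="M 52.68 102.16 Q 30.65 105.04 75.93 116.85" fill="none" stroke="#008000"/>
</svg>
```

Since the viewBox matches the mm dimensions, user units are millimetres directly. The only transform is the Y-flip y_m = 161.11 − y_svg.

Shape 1 is a quadratic bezier drawn with `<path>`. Its stroke #008000 means cut at S877, F962. After flipping Y the toolpath is (52.68,58.95) → (46.56,57.44) → (45.83,55.22) → (50.48,52.28) → (60.51,48.63) → (75.93,44.26).

; LightBurn 1.5.06
; GRBL device profile, absolute coords
G21
G90
G00 X52.68 Y58.95
M4 S877
G01 X46.56 Y57.44 F962
G01 X45.83 Y55.22
G01 X50.48 Y52.28
G01 X60.51 Y48.63
G01 X75.93 Y44.26
M5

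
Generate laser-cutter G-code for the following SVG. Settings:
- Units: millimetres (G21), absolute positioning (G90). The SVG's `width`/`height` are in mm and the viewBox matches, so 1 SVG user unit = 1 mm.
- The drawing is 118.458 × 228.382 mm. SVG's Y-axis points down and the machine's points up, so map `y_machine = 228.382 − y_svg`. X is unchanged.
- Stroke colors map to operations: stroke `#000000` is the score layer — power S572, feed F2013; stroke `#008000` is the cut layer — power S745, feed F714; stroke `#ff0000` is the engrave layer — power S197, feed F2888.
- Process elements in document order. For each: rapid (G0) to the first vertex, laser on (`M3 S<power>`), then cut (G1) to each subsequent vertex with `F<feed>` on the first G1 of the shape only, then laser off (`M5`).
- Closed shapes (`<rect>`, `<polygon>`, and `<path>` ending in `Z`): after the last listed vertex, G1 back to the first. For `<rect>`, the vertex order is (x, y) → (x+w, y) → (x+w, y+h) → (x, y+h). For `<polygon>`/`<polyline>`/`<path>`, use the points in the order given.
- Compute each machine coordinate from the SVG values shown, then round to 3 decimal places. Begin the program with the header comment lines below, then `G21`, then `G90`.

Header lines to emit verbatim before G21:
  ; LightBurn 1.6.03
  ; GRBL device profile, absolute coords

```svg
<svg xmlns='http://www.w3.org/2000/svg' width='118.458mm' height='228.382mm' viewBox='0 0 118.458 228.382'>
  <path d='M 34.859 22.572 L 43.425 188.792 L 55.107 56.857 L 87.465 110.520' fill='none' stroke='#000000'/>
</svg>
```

; LightBurn 1.6.03
; GRBL device profile, absolute coords
G21
G90
G0 X34.859 Y205.810
M3 S572
G1 X43.425 Y39.590 F2013
G1 X55.107 Y171.525
G1 X87.465 Y117.862
M5

viewBox `0 0 118.458 228.382` with mm width/height → 1 unit = 1 mm. Flip: y_m = 228.382 − y_svg.

**Shape 1** — `<path>` open polyline, stroke `#000000` → score (S572, F2013). Machine vertices: (34.859,205.810) → (43.425,39.590) → (55.107,171.525) → (87.465,117.862). Open path.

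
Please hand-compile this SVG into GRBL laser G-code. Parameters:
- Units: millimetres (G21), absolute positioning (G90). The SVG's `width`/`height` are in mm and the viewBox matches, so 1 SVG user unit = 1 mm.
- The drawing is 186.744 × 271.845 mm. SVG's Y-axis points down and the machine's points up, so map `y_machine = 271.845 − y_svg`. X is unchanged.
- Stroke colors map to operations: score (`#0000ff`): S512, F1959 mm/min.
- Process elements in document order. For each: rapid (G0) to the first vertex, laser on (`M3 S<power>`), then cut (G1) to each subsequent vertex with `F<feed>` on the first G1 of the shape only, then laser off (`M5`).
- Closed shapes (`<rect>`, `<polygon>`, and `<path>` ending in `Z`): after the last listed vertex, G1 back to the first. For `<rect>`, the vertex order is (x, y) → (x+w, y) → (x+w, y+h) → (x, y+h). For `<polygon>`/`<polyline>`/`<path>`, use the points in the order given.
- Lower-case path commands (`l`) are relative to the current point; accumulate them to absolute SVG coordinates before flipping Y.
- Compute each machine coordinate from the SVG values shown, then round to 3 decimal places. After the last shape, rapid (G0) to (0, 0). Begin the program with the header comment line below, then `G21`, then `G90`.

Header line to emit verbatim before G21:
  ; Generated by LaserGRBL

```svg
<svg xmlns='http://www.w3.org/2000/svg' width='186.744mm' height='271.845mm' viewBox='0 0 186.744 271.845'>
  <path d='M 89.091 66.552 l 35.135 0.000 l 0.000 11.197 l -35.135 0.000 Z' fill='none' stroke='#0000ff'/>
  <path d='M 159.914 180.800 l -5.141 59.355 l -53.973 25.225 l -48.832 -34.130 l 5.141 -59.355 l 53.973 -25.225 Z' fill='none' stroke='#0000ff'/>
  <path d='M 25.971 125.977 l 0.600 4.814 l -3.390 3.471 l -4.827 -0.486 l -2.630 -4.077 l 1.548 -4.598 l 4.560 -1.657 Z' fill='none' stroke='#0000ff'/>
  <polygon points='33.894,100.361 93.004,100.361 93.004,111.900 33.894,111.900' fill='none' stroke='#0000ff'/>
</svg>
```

viewBox `0 0 186.744 271.845` with mm width/height → 1 unit = 1 mm. Flip: y_m = 271.845 − y_svg.

**Shape 1** — `<path>` rectangle, stroke `#0000ff` → score (S512, F1959). Machine vertices: (89.091,205.293) → (124.226,205.293) → (124.226,194.096) → (89.091,194.096) → (89.091,205.293). Closed: final G1 returns to the first vertex.

**Shape 2** — `<path>` regular polygon, stroke `#0000ff` → score (S512, F1959). Machine vertices: (159.914,91.045) → (154.773,31.690) → (100.800,6.465) → (51.968,40.595) → (57.109,99.950) → (111.082,125.175) → (159.914,91.045). Closed: final G1 returns to the first vertex.

**Shape 3** — `<path>` regular polygon, stroke `#0000ff` → score (S512, F1959). Machine vertices: (25.971,145.868) → (26.571,141.054) → (23.181,137.583) → (18.354,138.069) → (15.724,142.146) → (17.272,146.744) → (21.832,148.401) → (25.971,145.868). Closed: final G1 returns to the first vertex.

**Shape 4** — `<polygon>` rectangle, stroke `#0000ff` → score (S512, F1959). Machine vertices: (33.894,171.484) → (93.004,171.484) → (93.004,159.945) → (33.894,159.945) → (33.894,171.484). Closed: final G1 returns to the first vertex.

; Generated by LaserGRBL
G21
G90
G0 X89.091 Y205.293
M3 S512
G1 X124.226 Y205.293 F1959
G1 X124.226 Y194.096
G1 X89.091 Y194.096
G1 X89.091 Y205.293
M5
G0 X159.914 Y91.045
M3 S512
G1 X154.773 Y31.690 F1959
G1 X100.800 Y6.465
G1 X51.968 Y40.595
G1 X57.109 Y99.950
G1 X111.082 Y125.175
G1 X159.914 Y91.045
M5
G0 X25.971 Y145.868
M3 S512
G1 X26.571 Y141.054 F1959
G1 X23.181 Y137.583
G1 X18.354 Y138.069
G1 X15.724 Y142.146
G1 X17.272 Y146.744
G1 X21.832 Y148.401
G1 X25.971 Y145.868
M5
G0 X33.894 Y171.484
M3 S512
G1 X93.004 Y171.484 F1959
G1 X93.004 Y159.945
G1 X33.894 Y159.945
G1 X33.894 Y171.484
M5
G0 X0.000 Y0.000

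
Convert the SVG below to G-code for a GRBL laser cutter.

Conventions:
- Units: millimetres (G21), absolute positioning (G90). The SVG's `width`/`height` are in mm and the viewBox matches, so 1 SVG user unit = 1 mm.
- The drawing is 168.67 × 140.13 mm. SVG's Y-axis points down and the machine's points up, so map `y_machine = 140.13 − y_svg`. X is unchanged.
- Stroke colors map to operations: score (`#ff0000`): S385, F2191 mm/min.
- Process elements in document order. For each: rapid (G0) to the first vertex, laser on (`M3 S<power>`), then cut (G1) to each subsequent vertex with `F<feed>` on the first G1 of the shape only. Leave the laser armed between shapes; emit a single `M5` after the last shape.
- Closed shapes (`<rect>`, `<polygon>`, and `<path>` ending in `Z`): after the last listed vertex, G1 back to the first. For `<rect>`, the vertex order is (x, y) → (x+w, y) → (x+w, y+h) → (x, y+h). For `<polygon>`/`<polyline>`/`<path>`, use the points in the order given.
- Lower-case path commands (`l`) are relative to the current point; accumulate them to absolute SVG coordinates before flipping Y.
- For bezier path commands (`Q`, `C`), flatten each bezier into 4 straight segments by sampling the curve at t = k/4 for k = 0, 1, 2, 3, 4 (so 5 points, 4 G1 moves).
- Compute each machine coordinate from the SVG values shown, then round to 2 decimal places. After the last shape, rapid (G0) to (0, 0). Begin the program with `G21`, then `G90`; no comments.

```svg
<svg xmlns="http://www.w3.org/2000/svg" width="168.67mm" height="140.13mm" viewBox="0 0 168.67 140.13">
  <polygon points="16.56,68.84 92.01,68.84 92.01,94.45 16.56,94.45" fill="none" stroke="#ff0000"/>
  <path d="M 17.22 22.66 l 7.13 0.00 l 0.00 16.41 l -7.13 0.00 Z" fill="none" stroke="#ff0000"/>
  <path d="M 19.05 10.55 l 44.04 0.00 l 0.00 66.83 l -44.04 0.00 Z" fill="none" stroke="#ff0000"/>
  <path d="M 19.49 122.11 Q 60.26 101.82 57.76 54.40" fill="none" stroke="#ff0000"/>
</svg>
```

Since the viewBox matches the mm dimensions, user units are millimetres directly. The only transform is the Y-flip y_m = 140.13 − y_svg.

Shape 1 is a rectangle drawn with `<polygon>`. Its stroke #ff0000 means score at S385, F2191. After flipping Y the toolpath is (16.56,71.29) → (92.01,71.29) → (92.01,45.68) → (16.56,45.68) → (16.56,71.29), returning to the start.

Shape 2 is a rectangle drawn with `<path>`. Its stroke #ff0000 means score at S385, F2191. After flipping Y the toolpath is (17.22,117.47) → (24.35,117.47) → (24.35,101.06) → (17.22,101.06) → (17.22,117.47), returning to the start.

Shape 3 is a rectangle drawn with `<path>`. Its stroke #ff0000 means score at S385, F2191. After flipping Y the toolpath is (19.05,129.58) → (63.09,129.58) → (63.09,62.75) → (19.05,62.75) → (19.05,129.58), returning to the start.

Shape 4 is a quadratic bezier drawn with `<path>`. Its stroke #ff0000 means score at S385, F2191. After flipping Y the toolpath is (19.49,18.02) → (37.17,29.86) → (49.44,45.09) → (56.31,63.72) → (57.76,85.73).

G21
G90
G0 X16.56 Y71.29
M3 S385
G1 X92.01 Y71.29 F2191
G1 X92.01 Y45.68
G1 X16.56 Y45.68
G1 X16.56 Y71.29
G0 X17.22 Y117.47
M3 S385
G1 X24.35 Y117.47 F2191
G1 X24.35 Y101.06
G1 X17.22 Y101.06
G1 X17.22 Y117.47
G0 X19.05 Y129.58
M3 S385
G1 X63.09 Y129.58 F2191
G1 X63.09 Y62.75
G1 X19.05 Y62.75
G1 X19.05 Y129.58
G0 X19.49 Y18.02
M3 S385
G1 X37.17 Y29.86 F2191
G1 X49.44 Y45.09
G1 X56.31 Y63.72
G1 X57.76 Y85.73
M5
G0 X0.00 Y0.00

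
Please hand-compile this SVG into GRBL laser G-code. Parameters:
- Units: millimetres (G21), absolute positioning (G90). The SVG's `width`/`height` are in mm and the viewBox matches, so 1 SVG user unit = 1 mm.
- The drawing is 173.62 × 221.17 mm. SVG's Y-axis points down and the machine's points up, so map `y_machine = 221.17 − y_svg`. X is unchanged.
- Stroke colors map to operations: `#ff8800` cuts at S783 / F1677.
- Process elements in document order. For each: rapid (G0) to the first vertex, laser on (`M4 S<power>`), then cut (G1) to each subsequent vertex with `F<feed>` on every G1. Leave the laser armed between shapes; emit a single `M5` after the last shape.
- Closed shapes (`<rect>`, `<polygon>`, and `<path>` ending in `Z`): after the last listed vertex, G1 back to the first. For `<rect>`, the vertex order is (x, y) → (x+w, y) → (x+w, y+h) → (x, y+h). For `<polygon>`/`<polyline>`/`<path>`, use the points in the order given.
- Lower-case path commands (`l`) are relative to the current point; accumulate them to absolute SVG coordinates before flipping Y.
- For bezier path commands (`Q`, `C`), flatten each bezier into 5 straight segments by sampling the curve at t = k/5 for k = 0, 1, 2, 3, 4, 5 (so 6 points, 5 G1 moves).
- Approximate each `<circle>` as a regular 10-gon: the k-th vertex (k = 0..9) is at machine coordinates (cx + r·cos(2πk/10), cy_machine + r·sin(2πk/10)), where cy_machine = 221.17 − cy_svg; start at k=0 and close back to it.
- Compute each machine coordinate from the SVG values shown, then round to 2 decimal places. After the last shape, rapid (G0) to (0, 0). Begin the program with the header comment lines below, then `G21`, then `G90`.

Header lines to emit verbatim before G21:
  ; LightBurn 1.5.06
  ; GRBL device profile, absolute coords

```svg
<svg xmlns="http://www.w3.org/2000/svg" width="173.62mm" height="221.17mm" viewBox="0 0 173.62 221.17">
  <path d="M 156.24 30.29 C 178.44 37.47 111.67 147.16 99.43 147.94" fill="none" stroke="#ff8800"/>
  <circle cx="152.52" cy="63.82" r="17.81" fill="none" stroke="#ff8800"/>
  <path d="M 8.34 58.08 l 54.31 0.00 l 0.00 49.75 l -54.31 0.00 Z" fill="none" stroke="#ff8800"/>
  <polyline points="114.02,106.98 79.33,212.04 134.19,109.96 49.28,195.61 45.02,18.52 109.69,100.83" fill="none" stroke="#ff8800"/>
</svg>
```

Since the viewBox matches the mm dimensions, user units are millimetres directly. The only transform is the Y-flip y_m = 221.17 − y_svg.

Shape 1 is a cubic bezier drawn with `<path>`. Its stroke #ff8800 means cut at S783, F1677. After flipping Y the toolpath is (156.24,190.88) → (160.03,175.96) → (149.36,146.59) → (131.11,112.91) → (112.17,85.08) → (99.43,73.23).

Shape 2 is a circle drawn with `<circle>`. Its stroke #ff8800 means cut at S783, F1677. After flipping Y the toolpath is (170.33,157.35) → (166.93,167.82) → (158.02,174.29) → (147.02,174.29) → (138.11,167.82) → (134.71,157.35) → (138.11,146.88) → (147.02,140.41) → (158.02,140.41) → (166.93,146.88) → (170.33,157.35), returning to the start.

Shape 3 is a rectangle drawn with `<path>`. Its stroke #ff8800 means cut at S783, F1677. After flipping Y the toolpath is (8.34,163.09) → (62.65,163.09) → (62.65,113.34) → (8.34,113.34) → (8.34,163.09), returning to the start.

Shape 4 is a open polyline drawn with `<polyline>`. Its stroke #ff8800 means cut at S783, F1677. After flipping Y the toolpath is (114.02,114.19) → (79.33,9.13) → (134.19,111.21) → (49.28,25.56) → (45.02,202.65) → (109.69,120.34).

; LightBurn 1.5.06
; GRBL device profile, absolute coords
G21
G90
G0 X156.24 Y190.88
M4 S783
G1 X160.03 Y175.96 F1677
G1 X149.36 Y146.59 F1677
G1 X131.11 Y112.91 F1677
G1 X112.17 Y85.08 F1677
G1 X99.43 Y73.23 F1677
G0 X170.33 Y157.35
M4 S783
G1 X166.93 Y167.82 F1677
G1 X158.02 Y174.29 F1677
G1 X147.02 Y174.29 F1677
G1 X138.11 Y167.82 F1677
G1 X134.71 Y157.35 F1677
G1 X138.11 Y146.88 F1677
G1 X147.02 Y140.41 F1677
G1 X158.02 Y140.41 F1677
G1 X166.93 Y146.88 F1677
G1 X170.33 Y157.35 F1677
G0 X8.34 Y163.09
M4 S783
G1 X62.65 Y163.09 F1677
G1 X62.65 Y113.34 F1677
G1 X8.34 Y113.34 F1677
G1 X8.34 Y163.09 F1677
G0 X114.02 Y114.19
M4 S783
G1 X79.33 Y9.13 F1677
G1 X134.19 Y111.21 F1677
G1 X49.28 Y25.56 F1677
G1 X45.02 Y202.65 F1677
G1 X109.69 Y120.34 F1677
M5
G0 X0.00 Y0.00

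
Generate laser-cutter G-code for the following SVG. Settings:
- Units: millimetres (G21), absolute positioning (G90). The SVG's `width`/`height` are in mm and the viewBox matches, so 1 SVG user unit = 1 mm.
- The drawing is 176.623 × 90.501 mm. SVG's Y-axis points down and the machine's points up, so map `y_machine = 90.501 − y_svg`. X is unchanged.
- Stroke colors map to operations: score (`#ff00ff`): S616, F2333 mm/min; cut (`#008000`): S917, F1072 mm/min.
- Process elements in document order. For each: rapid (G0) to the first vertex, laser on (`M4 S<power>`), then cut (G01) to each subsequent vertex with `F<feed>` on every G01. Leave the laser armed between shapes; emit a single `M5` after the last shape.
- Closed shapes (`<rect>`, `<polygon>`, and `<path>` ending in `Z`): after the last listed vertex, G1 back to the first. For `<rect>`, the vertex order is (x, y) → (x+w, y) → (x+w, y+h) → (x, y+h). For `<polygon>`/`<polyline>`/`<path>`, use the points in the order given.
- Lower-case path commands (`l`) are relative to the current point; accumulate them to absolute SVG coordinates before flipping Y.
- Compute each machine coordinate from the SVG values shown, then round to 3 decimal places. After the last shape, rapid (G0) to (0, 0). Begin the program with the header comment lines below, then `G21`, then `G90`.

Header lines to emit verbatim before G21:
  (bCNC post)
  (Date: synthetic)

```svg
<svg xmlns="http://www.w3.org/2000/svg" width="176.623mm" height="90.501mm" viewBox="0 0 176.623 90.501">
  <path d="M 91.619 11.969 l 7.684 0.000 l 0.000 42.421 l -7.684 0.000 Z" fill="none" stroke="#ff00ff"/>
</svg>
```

Since the viewBox matches the mm dimensions, user units are millimetres directly. The only transform is the Y-flip y_m = 90.501 − y_svg.

Shape 1 is a rectangle drawn with `<path>`. Its stroke #ff00ff means score at S616, F2333. After flipping Y the toolpath is (91.619,78.532) → (99.303,78.532) → (99.303,36.111) → (91.619,36.111) → (91.619,78.532), returning to the start.

(bCNC post)
(Date: synthetic)
G21
G90
G0 X91.619 Y78.532
M4 S616
G01 X99.303 Y78.532 F2333
G01 X99.303 Y36.111 F2333
G01 X91.619 Y36.111 F2333
G01 X91.619 Y78.532 F2333
M5
G0 X0.000 Y0.000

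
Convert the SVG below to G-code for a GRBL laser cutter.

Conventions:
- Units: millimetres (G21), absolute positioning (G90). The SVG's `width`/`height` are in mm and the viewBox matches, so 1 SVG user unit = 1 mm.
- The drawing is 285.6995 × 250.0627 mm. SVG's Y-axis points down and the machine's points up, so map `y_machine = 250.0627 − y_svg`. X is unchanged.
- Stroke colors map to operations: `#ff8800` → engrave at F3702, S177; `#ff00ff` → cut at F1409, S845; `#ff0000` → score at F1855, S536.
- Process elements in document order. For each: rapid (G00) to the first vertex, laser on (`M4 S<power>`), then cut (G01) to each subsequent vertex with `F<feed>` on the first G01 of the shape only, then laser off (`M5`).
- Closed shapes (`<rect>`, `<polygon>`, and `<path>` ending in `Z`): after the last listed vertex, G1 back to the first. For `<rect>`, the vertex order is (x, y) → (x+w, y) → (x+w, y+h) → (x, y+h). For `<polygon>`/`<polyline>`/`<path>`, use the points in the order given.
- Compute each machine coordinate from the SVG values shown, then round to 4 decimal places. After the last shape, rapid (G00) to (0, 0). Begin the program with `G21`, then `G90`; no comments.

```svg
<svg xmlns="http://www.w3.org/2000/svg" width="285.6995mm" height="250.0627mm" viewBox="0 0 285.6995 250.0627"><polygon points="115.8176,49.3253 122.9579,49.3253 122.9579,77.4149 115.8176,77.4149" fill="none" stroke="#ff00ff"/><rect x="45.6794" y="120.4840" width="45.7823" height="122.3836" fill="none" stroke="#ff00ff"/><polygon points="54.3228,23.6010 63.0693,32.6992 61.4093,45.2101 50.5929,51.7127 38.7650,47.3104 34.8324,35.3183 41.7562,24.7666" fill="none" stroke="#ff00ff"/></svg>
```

G21
G90
G00 X115.8176 Y200.7374
M4 S845
G01 X122.9579 Y200.7374 F1409
G01 X122.9579 Y172.6478
G01 X115.8176 Y172.6478
G01 X115.8176 Y200.7374
M5
G00 X45.6794 Y129.5787
M4 S845
G01 X91.4617 Y129.5787 F1409
G01 X91.4617 Y7.1951
G01 X45.6794 Y7.1951
G01 X45.6794 Y129.5787
M5
G00 X54.3228 Y226.4617
M4 S845
G01 X63.0693 Y217.3635 F1409
G01 X61.4093 Y204.8526
G01 X50.5929 Y198.3500
G01 X38.7650 Y202.7523
G01 X34.8324 Y214.7444
G01 X41.7562 Y225.2961
G01 X54.3228 Y226.4617
M5
G00 X0.0000 Y0.0000

1 u = 1 mm; y_m = 250.0627 − y.

[1] `<polygon>` rectangle, #ff00ff→cut S845 F1409: (115.8176,200.7374) → (122.9579,200.7374) → (122.9579,172.6478) → (115.8176,172.6478) → (115.8176,200.7374) (closed)

[2] `<rect>` rectangle, #ff00ff→cut S845 F1409: (45.6794,129.5787) → (91.4617,129.5787) → (91.4617,7.1951) → (45.6794,7.1951) → (45.6794,129.5787) (closed)

[3] `<polygon>` regular polygon, #ff00ff→cut S845 F1409: (54.3228,226.4617) → (63.0693,217.3635) → (61.4093,204.8526) → (50.5929,198.3500) → (38.7650,202.7523) → (34.8324,214.7444) → (41.7562,225.2961) → (54.3228,226.4617) (closed)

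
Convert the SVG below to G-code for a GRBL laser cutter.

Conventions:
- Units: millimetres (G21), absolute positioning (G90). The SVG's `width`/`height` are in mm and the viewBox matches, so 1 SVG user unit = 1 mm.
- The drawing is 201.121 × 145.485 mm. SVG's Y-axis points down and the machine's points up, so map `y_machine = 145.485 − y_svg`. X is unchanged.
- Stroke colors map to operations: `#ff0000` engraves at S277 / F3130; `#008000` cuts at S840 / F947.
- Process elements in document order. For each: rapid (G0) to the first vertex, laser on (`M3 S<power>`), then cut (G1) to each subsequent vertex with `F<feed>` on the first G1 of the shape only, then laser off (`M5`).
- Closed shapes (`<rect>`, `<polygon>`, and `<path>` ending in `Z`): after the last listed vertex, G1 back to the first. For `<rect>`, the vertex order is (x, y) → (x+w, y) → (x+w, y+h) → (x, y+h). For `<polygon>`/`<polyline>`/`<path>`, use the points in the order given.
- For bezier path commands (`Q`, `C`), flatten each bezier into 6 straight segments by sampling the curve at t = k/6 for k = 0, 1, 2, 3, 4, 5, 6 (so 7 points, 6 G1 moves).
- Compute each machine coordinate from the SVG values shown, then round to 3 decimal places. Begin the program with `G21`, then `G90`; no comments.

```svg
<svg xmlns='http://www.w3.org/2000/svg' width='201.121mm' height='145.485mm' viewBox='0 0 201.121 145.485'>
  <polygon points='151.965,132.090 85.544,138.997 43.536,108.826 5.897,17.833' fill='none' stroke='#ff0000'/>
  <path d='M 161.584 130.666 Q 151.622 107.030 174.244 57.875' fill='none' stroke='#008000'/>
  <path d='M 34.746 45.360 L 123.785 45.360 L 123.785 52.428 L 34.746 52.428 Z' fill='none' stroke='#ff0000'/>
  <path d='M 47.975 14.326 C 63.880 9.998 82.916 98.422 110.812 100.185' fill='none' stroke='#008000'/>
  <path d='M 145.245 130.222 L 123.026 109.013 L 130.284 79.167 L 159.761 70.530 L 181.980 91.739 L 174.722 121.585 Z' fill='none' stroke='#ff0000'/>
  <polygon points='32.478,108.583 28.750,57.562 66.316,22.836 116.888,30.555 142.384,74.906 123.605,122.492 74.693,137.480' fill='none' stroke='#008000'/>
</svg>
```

Since the viewBox matches the mm dimensions, user units are millimetres directly. The only transform is the Y-flip y_m = 145.485 − y_svg.

Shape 1 is a closed polygon drawn with `<polygon>`. Its stroke #ff0000 means engrave at S277, F3130. After flipping Y the toolpath is (151.965,13.395) → (85.544,6.488) → (43.536,36.659) → (5.897,127.652) → (151.965,13.395), returning to the start.

Shape 2 is a quadratic bezier drawn with `<path>`. Its stroke #008000 means cut at S840, F947. After flipping Y the toolpath is (161.584,14.819) → (159.168,23.407) → (158.563,33.412) → (159.768,44.835) → (162.783,57.675) → (167.608,71.934) → (174.244,87.610).

Shape 3 is a rectangle drawn with `<path>`. Its stroke #ff0000 means engrave at S277, F3130. After flipping Y the toolpath is (34.746,100.125) → (123.785,100.125) → (123.785,93.057) → (34.746,93.057) → (34.746,100.125), returning to the start.

Shape 4 is a cubic bezier drawn with `<path>`. Its stroke #008000 means cut at S840, F947. After flipping Y the toolpath is (47.975,131.159) → (56.215,126.424) → (65.136,111.215) → (74.897,90.514) → (85.657,69.305) → (97.576,52.573) → (110.812,45.300).

Shape 5 is a regular polygon drawn with `<path>`. Its stroke #ff0000 means engrave at S277, F3130. After flipping Y the toolpath is (145.245,15.263) → (123.026,36.472) → (130.284,66.318) → (159.761,74.955) → (181.980,53.746) → (174.722,23.900) → (145.245,15.263), returning to the start.

Shape 6 is a regular polygon drawn with `<polygon>`. Its stroke #008000 means cut at S840, F947. After flipping Y the toolpath is (32.478,36.902) → (28.750,87.923) → (66.316,122.649) → (116.888,114.930) → (142.384,70.579) → (123.605,22.993) → (74.693,8.005) → (32.478,36.902), returning to the start.

G21
G90
G0 X151.965 Y13.395
M3 S277
G1 X85.544 Y6.488 F3130
G1 X43.536 Y36.659
G1 X5.897 Y127.652
G1 X151.965 Y13.395
M5
G0 X161.584 Y14.819
M3 S840
G1 X159.168 Y23.407 F947
G1 X158.563 Y33.412
G1 X159.768 Y44.835
G1 X162.783 Y57.675
G1 X167.608 Y71.934
G1 X174.244 Y87.610
M5
G0 X34.746 Y100.125
M3 S277
G1 X123.785 Y100.125 F3130
G1 X123.785 Y93.057
G1 X34.746 Y93.057
G1 X34.746 Y100.125
M5
G0 X47.975 Y131.159
M3 S840
G1 X56.215 Y126.424 F947
G1 X65.136 Y111.215
G1 X74.897 Y90.514
G1 X85.657 Y69.305
G1 X97.576 Y52.573
G1 X110.812 Y45.300
M5
G0 X145.245 Y15.263
M3 S277
G1 X123.026 Y36.472 F3130
G1 X130.284 Y66.318
G1 X159.761 Y74.955
G1 X181.980 Y53.746
G1 X174.722 Y23.900
G1 X145.245 Y15.263
M5
G0 X32.478 Y36.902
M3 S840
G1 X28.750 Y87.923 F947
G1 X66.316 Y122.649
G1 X116.888 Y114.930
G1 X142.384 Y70.579
G1 X123.605 Y22.993
G1 X74.693 Y8.005
G1 X32.478 Y36.902
M5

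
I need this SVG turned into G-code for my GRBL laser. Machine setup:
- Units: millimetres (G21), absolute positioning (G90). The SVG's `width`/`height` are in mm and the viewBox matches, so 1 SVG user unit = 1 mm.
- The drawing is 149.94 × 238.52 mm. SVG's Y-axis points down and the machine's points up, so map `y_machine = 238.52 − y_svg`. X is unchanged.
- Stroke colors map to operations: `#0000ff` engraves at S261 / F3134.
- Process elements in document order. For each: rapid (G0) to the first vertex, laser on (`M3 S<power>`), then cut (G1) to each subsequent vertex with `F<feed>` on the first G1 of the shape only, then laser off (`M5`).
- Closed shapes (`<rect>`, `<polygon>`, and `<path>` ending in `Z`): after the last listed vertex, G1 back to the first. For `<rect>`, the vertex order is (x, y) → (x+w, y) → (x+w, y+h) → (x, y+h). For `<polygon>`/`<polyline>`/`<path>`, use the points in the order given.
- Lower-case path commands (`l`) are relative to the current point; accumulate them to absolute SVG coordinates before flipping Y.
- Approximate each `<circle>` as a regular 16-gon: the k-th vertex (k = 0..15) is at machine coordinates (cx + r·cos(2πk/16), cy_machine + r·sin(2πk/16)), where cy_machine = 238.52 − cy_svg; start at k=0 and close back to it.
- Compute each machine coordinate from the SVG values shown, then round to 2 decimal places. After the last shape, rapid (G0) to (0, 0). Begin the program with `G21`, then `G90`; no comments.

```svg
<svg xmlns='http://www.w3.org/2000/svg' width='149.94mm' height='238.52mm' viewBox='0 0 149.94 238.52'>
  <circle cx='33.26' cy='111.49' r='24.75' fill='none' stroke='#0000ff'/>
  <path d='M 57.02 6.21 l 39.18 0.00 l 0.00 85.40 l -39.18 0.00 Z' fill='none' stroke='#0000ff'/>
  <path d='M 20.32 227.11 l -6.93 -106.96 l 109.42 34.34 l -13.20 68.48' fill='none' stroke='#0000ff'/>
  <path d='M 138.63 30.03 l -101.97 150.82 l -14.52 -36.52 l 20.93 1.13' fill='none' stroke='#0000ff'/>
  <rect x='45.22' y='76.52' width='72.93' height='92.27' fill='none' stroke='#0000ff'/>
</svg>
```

1 u = 1 mm; y_m = 238.52 − y.

[1] `<circle>` circle, #0000ff→engrave S261 F3134: (58.01,127.03) → (56.13,136.50) → (50.76,144.53) → (42.73,149.90) → (33.26,151.78) → (23.79,149.90) → (15.76,144.53) → (10.39,136.50) → (8.51,127.03) → (10.39,117.56) → (15.76,109.53) → (23.79,104.16) → (33.26,102.28) → (42.73,104.16) → (50.76,109.53) → (56.13,117.56) → (58.01,127.03) (closed)

[2] `<path>` rectangle, #0000ff→engrave S261 F3134: (57.02,232.31) → (96.20,232.31) → (96.20,146.91) → (57.02,146.91) → (57.02,232.31) (closed)

[3] `<path>` open polyline, #0000ff→engrave S261 F3134: (20.32,11.41) → (13.39,118.37) → (122.81,84.03) → (109.61,15.55)

[4] `<path>` open polyline, #0000ff→engrave S261 F3134: (138.63,208.49) → (36.66,57.67) → (22.14,94.19) → (43.07,93.06)

[5] `<rect>` rectangle, #0000ff→engrave S261 F3134: (45.22,162.00) → (118.15,162.00) → (118.15,69.73) → (45.22,69.73) → (45.22,162.00) (closed)

G21
G90
G0 X58.01 Y127.03
M3 S261
G1 X56.13 Y136.50 F3134
G1 X50.76 Y144.53
G1 X42.73 Y149.90
G1 X33.26 Y151.78
G1 X23.79 Y149.90
G1 X15.76 Y144.53
G1 X10.39 Y136.50
G1 X8.51 Y127.03
G1 X10.39 Y117.56
G1 X15.76 Y109.53
G1 X23.79 Y104.16
G1 X33.26 Y102.28
G1 X42.73 Y104.16
G1 X50.76 Y109.53
G1 X56.13 Y117.56
G1 X58.01 Y127.03
M5
G0 X57.02 Y232.31
M3 S261
G1 X96.20 Y232.31 F3134
G1 X96.20 Y146.91
G1 X57.02 Y146.91
G1 X57.02 Y232.31
M5
G0 X20.32 Y11.41
M3 S261
G1 X13.39 Y118.37 F3134
G1 X122.81 Y84.03
G1 X109.61 Y15.55
M5
G0 X138.63 Y208.49
M3 S261
G1 X36.66 Y57.67 F3134
G1 X22.14 Y94.19
G1 X43.07 Y93.06
M5
G0 X45.22 Y162.00
M3 S261
G1 X118.15 Y162.00 F3134
G1 X118.15 Y69.73
G1 X45.22 Y69.73
G1 X45.22 Y162.00
M5
G0 X0.00 Y0.00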